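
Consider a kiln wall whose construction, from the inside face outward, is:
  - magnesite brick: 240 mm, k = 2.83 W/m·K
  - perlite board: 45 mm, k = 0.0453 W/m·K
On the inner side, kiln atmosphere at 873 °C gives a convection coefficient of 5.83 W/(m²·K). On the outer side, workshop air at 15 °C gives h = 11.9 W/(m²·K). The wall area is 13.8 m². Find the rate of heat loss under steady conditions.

Model the wall as resistances in series:
R_inner film = 1/(h_i·A) = 1/(5.83×13.8) = 0.01243 K/W
R_magnesite brick = L/(kA) = 0.24/(2.83×13.8) = 0.006145 K/W
R_perlite board = L/(kA) = 0.045/(0.0453×13.8) = 0.07198 K/W
R_outer film = 1/(h_o·A) = 1/(11.9×13.8) = 0.006089 K/W
R_total = 0.09665 K/W
Q = ΔT / R_total = 858 / 0.09665

Q ≈ 8880 W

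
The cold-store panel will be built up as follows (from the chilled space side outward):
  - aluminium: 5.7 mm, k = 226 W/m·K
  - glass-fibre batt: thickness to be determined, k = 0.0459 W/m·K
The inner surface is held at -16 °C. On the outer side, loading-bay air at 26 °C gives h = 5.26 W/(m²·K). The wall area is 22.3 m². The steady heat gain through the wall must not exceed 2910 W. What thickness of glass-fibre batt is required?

Series thermal resistances:
R_aluminium = L/(kA) = 0.0057/(226×22.3) = 1.131×10^-6 K/W
R_outer film = 1/(h_o·A) = 1/(5.26×22.3) = 0.008525 K/W
Sum of the known resistances R_other = 0.008526 K/W
Required total resistance R_tot = ΔT/Q_allow = 42/2910 = 0.01443 K/W
R_glass-fibre batt = R_tot − R_other = 0.005907 K/W
L = R·k·A = 0.005907×0.0459×22.3

L ≈ 6.05 mm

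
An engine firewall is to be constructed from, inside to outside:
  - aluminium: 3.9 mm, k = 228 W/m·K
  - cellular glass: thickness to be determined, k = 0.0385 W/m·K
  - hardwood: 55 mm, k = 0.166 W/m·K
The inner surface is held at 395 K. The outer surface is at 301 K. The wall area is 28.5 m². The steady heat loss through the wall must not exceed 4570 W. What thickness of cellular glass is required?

L ≈ 9.81 mm

Using the resistance-network approach (series):
R_aluminium = L/(kA) = 0.0039/(228×28.5) = 6.002×10^-7 K/W
R_hardwood = L/(kA) = 0.055/(0.166×28.5) = 0.01163 K/W
Sum of the known resistances R_other = 0.01163 K/W
Required total resistance R_tot = ΔT/Q_allow = 94/4570 = 0.02057 K/W
R_cellular glass = R_tot − R_other = 0.008943 K/W
L = R·k·A = 0.008943×0.0385×28.5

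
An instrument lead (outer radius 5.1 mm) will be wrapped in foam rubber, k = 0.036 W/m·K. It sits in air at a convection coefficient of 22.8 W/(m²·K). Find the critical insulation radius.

For a cylinder r_cr = k/h = 0.036/22.8
r_cr = 1.58 mm; since the bare radius (5.1 mm) is above r_cr, any added insulation will reduce heat loss.

r_cr ≈ 1.58 mm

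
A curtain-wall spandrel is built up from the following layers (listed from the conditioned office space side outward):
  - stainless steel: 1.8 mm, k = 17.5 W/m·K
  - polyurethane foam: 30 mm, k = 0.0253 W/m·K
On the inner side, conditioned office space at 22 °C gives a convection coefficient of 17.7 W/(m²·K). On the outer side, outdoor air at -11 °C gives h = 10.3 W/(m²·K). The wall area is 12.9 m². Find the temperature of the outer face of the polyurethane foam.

T ≈ -8.61 °C

Series thermal resistances:
R_inner film = 1/(h_i·A) = 1/(17.7×12.9) = 0.00438 K/W
R_stainless steel = L/(kA) = 0.0018/(17.5×12.9) = 7.973×10^-6 K/W
R_polyurethane foam = L/(kA) = 0.03/(0.0253×12.9) = 0.09192 K/W
R_outer film = 1/(h_o·A) = 1/(10.3×12.9) = 0.007526 K/W
R_total = 0.1038 K/W;  Q = ΔT/R_total = 33/0.1038 = 317.8 W
T_interface = T_inner − Q·ΣR(inner→interface) = 22 − 318×0.09631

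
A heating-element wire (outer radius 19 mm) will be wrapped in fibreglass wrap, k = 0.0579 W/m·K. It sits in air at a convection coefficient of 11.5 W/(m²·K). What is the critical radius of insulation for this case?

r_cr ≈ 5.03 mm

For a cylinder r_cr = k/h = 0.0579/11.5
r_cr = 5.03 mm; since the bare radius (19 mm) is above r_cr, any added insulation will reduce heat loss.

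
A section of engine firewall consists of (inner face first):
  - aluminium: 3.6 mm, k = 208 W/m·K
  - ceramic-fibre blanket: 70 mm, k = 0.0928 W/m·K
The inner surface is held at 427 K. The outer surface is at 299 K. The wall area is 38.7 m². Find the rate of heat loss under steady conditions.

Thermal resistances in series:
R_aluminium = L/(kA) = 0.0036/(208×38.7) = 4.472×10^-7 K/W
R_ceramic-fibre blanket = L/(kA) = 0.07/(0.0928×38.7) = 0.01949 K/W
R_total = 0.01949 K/W
Q = ΔT / R_total = 128 / 0.01949

Q ≈ 6570 W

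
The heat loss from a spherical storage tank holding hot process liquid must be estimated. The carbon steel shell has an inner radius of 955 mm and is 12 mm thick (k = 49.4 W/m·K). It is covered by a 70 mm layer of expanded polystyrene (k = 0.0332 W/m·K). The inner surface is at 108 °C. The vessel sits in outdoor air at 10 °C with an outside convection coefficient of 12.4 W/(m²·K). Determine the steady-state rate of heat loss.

Q ≈ 565 W

For a spherical shell R = (1/r₁ − 1/r₂)/(4πk); film R = 1/(h·4πr²). In series:
R_carbon steel shell = (1/0.955 − 1/0.967)/(4π×49.4) = 2.093×10^-5 K/W
R_expanded polystyrene = (1/0.967 − 1/1.037)/(4π×0.0332) = 0.1673 K/W
R_outer film = 1/(h·4πr_o²) = 1/(12.4×4π×1.037²) = 0.005968 K/W
R_total = 0.1733 K/W
Q = ΔT/R_total = 98/0.1733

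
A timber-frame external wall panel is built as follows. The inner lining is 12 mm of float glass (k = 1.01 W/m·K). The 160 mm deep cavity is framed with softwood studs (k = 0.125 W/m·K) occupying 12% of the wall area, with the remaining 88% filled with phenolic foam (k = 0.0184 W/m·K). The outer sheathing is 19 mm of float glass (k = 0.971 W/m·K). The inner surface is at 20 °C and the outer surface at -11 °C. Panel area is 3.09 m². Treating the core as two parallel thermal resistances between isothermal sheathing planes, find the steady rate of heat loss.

Sheathing layers in series; stud and cavity paths in parallel between them.
R_inner = 0.012/(1.01×3.09) = 0.003845 K/W
R_stud  = 0.16/(0.125×0.12×3.09) = 3.452 K/W
R_cav   = 0.16/(0.0184×0.88×3.09) = 3.198 K/W
1/R_core = 1/R_stud + 1/R_cav → R_core = 1.66 K/W
R_outer = 0.019/(0.971×3.09) = 0.006333 K/W
R_total = 1.67 K/W
Q = ΔT/R_total = 31/1.67

Q ≈ 18.6 W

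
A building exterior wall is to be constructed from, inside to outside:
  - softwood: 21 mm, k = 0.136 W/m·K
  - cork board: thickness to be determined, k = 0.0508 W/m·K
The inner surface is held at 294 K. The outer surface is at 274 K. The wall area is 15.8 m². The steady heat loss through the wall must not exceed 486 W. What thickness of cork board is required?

Treating each layer as a thermal resistance in series:
R_softwood = L/(kA) = 0.021/(0.136×15.8) = 0.009773 K/W
Sum of the known resistances R_other = 0.009773 K/W
Required total resistance R_tot = ΔT/Q_allow = 20/486 = 0.04115 K/W
R_cork board = R_tot − R_other = 0.03138 K/W
L = R·k·A = 0.03138×0.0508×15.8

L ≈ 25.2 mm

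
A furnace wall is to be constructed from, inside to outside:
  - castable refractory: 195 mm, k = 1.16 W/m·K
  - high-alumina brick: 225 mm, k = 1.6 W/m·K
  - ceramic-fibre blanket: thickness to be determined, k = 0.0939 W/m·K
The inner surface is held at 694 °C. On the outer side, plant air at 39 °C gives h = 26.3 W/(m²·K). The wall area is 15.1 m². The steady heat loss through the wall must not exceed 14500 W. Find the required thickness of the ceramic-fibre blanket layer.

Series thermal resistances:
R_castable refractory = L/(kA) = 0.195/(1.16×15.1) = 0.01113 K/W
R_high-alumina brick = L/(kA) = 0.225/(1.6×15.1) = 0.009313 K/W
R_outer film = 1/(h_o·A) = 1/(26.3×15.1) = 0.002518 K/W
Sum of the known resistances R_other = 0.02296 K/W
Required total resistance R_tot = ΔT/Q_allow = 655/14500 = 0.04517 K/W
R_ceramic-fibre blanket = R_tot − R_other = 0.02221 K/W
L = R·k·A = 0.02221×0.0939×15.1

L ≈ 31.5 mm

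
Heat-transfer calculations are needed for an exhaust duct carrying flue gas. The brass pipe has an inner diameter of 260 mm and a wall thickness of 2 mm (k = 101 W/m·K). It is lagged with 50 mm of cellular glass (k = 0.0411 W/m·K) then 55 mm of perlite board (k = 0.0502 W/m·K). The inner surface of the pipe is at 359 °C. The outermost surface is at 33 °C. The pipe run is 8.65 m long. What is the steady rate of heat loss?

Treating each annulus and film as a series resistance:
R_brass pipe wall = ln(132/130)/(2π×101×8.65) = 2.781×10^-6 K/W
R_cellular glass = ln(182/132)/(2π×0.0411×8.65) = 0.1438 K/W
R_perlite board = ln(237/182)/(2π×0.0502×8.65) = 0.09678 K/W
R_total = 0.2406 K/W
Q = ΔT/R_total = 326/0.2406

Q ≈ 1360 W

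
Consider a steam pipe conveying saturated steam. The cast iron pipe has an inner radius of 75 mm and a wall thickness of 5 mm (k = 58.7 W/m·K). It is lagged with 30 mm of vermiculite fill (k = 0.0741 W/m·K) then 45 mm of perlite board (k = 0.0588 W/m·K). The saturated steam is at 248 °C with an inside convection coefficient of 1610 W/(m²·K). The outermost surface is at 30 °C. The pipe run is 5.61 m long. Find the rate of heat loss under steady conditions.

Q ≈ 758 W

Radial resistances (cylindrical: R_cond = ln(r_o/r_i)/(2πkL), R_conv = 1/(h·2πrL)):
R_inner film = 1/(h_i·2πr₁L) = 1/(1610×2π×0.075×5.61) = 2.349×10^-4 K/W
R_cast iron pipe wall = ln(80/75)/(2π×58.7×5.61) = 3.119×10^-5 K/W
R_vermiculite fill = ln(110/80)/(2π×0.0741×5.61) = 0.1219 K/W
R_perlite board = ln(155/110)/(2π×0.0588×5.61) = 0.1655 K/W
R_total = 0.2877 K/W
Q = ΔT/R_total = 218/0.2877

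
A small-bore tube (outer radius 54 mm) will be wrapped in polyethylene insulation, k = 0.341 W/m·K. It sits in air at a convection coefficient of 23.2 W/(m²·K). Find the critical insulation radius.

For a cylinder r_cr = k/h = 0.341/23.2
r_cr = 14.7 mm; since the bare radius (54 mm) is above r_cr, any added insulation will reduce heat loss.

r_cr ≈ 14.7 mm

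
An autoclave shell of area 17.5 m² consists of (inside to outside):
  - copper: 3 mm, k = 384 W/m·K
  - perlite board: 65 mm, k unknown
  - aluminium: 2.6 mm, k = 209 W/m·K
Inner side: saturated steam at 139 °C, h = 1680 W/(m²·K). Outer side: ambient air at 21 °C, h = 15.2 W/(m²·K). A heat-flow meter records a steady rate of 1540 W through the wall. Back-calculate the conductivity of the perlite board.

Model the wall as resistances in series:
R_inner film = 1/(h_i·A) = 1/(1680×17.5) = 3.401×10^-5 K/W
R_copper = L/(kA) = 0.003/(384×17.5) = 4.464×10^-7 K/W
R_aluminium = L/(kA) = 0.0026/(209×17.5) = 7.109×10^-7 K/W
R_outer film = 1/(h_o·A) = 1/(15.2×17.5) = 0.003759 K/W
Sum of known resistances R_other = 0.003795 K/W
Total R = ΔT/Q = 118/1540 = 0.07662 K/W
R_perlite board = R_total − R_other = 0.07283 K/W
k = L/(R·A) = 0.065/(0.07283×17.5)

k ≈ 0.051 W/(m·K)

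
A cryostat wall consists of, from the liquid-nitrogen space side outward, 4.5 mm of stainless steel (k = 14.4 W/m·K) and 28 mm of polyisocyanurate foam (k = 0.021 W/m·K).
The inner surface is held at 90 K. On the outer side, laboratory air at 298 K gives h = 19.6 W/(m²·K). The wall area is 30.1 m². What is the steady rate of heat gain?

Treating each layer as a thermal resistance in series:
R_stainless steel = L/(kA) = 0.0045/(14.4×30.1) = 1.038×10^-5 K/W
R_polyisocyanurate foam = L/(kA) = 0.028/(0.021×30.1) = 0.0443 K/W
R_outer film = 1/(h_o·A) = 1/(19.6×30.1) = 0.001695 K/W
R_total = 0.046 K/W
Q = ΔT / R_total = 208 / 0.046

Q ≈ 4520 W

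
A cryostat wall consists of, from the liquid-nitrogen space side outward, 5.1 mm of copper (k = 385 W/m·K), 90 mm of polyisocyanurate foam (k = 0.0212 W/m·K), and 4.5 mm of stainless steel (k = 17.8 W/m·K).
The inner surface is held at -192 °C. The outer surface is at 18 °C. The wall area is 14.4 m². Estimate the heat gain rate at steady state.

Q ≈ 712 W

Using the resistance-network approach (series):
R_copper = L/(kA) = 0.0051/(385×14.4) = 9.199×10^-7 K/W
R_polyisocyanurate foam = L/(kA) = 0.09/(0.0212×14.4) = 0.2948 K/W
R_stainless steel = L/(kA) = 0.0045/(17.8×14.4) = 1.756×10^-5 K/W
R_total = 0.2948 K/W
Q = ΔT / R_total = 210 / 0.2948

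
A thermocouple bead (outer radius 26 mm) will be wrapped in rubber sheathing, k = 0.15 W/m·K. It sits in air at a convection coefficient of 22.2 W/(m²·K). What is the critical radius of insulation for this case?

r_cr ≈ 13.5 mm

For a sphere r_cr = 2k/h = 2×0.15/22.2
r_cr = 13.5 mm; since the bare radius (26 mm) is above r_cr, any added insulation will reduce heat loss.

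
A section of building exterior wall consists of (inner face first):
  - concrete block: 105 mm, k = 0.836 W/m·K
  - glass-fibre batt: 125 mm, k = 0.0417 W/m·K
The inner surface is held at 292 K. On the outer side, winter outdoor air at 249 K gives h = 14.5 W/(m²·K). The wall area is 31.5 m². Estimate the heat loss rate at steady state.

Using the resistance-network approach (series):
R_concrete block = L/(kA) = 0.105/(0.836×31.5) = 0.003987 K/W
R_glass-fibre batt = L/(kA) = 0.125/(0.0417×31.5) = 0.09516 K/W
R_outer film = 1/(h_o·A) = 1/(14.5×31.5) = 0.002189 K/W
R_total = 0.1013 K/W
Q = ΔT / R_total = 43 / 0.1013

Q ≈ 424 W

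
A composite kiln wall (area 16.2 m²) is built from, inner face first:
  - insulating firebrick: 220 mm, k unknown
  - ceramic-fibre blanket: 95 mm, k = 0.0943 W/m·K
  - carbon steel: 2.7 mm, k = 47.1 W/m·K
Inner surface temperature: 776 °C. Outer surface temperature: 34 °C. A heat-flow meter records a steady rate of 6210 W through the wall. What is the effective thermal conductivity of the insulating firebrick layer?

Series thermal resistances:
R_ceramic-fibre blanket = L/(kA) = 0.095/(0.0943×16.2) = 0.06219 K/W
R_carbon steel = L/(kA) = 0.0027/(47.1×16.2) = 3.539×10^-6 K/W
Sum of known resistances R_other = 0.06219 K/W
Total R = ΔT/Q = 742/6210 = 0.1195 K/W
R_insulating firebrick = R_total − R_other = 0.05729 K/W
k = L/(R·A) = 0.22/(0.05729×16.2)

k ≈ 0.237 W/(m·K)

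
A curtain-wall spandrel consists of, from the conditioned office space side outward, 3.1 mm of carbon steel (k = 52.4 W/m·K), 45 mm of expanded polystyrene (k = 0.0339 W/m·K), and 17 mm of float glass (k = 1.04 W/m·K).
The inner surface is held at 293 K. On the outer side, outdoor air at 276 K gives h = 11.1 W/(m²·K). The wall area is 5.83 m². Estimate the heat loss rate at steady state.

Q ≈ 69.1 W

Series thermal resistances:
R_carbon steel = L/(kA) = 0.0031/(52.4×5.83) = 1.015×10^-5 K/W
R_expanded polystyrene = L/(kA) = 0.045/(0.0339×5.83) = 0.2277 K/W
R_float glass = L/(kA) = 0.017/(1.04×5.83) = 0.002804 K/W
R_outer film = 1/(h_o·A) = 1/(11.1×5.83) = 0.01545 K/W
R_total = 0.246 K/W
Q = ΔT / R_total = 17 / 0.246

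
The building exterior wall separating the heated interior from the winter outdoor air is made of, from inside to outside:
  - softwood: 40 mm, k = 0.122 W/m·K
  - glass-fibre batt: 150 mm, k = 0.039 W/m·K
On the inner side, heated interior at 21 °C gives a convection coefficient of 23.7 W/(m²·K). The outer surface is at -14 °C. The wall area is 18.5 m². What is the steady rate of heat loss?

Q ≈ 154 W

Using the resistance-network approach (series):
R_inner film = 1/(h_i·A) = 1/(23.7×18.5) = 0.002281 K/W
R_softwood = L/(kA) = 0.04/(0.122×18.5) = 0.01772 K/W
R_glass-fibre batt = L/(kA) = 0.15/(0.039×18.5) = 0.2079 K/W
R_total = 0.2279 K/W
Q = ΔT / R_total = 35 / 0.2279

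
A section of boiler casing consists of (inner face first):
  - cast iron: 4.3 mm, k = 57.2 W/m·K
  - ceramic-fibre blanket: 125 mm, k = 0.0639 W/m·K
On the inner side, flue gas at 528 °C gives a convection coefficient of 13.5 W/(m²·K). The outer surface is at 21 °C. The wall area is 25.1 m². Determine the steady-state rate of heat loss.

Q ≈ 6270 W

Series thermal resistances:
R_inner film = 1/(h_i·A) = 1/(13.5×25.1) = 0.002951 K/W
R_cast iron = L/(kA) = 0.0043/(57.2×25.1) = 2.995×10^-6 K/W
R_ceramic-fibre blanket = L/(kA) = 0.125/(0.0639×25.1) = 0.07794 K/W
R_total = 0.08089 K/W
Q = ΔT / R_total = 507 / 0.08089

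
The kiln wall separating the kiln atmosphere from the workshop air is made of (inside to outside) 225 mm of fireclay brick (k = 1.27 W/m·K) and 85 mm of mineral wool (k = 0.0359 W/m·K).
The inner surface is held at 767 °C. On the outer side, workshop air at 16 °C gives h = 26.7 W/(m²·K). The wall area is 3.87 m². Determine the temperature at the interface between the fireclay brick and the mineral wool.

Model the wall as resistances in series:
R_fireclay brick = L/(kA) = 0.225/(1.27×3.87) = 0.04578 K/W
R_mineral wool = L/(kA) = 0.085/(0.0359×3.87) = 0.6118 K/W
R_outer film = 1/(h_o·A) = 1/(26.7×3.87) = 0.009678 K/W
R_total = 0.6673 K/W;  Q = ΔT/R_total = 751/0.6673 = 1125 W
T_interface = T_inner − Q·ΣR(inner→interface) = 767 − 1130×0.04578

T ≈ 715 °C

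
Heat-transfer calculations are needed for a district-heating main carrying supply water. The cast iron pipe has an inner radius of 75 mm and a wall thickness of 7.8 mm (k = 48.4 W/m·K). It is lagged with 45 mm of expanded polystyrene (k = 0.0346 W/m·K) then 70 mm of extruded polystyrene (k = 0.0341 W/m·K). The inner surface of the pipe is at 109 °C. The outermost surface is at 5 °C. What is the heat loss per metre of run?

q′ ≈ 25.8 W/m

Per-layer cylindrical resistances, series-summed:
R_cast iron pipe wall = ln(82.8/75)/(2π×48.4×1) = 3.253×10^-4 K/W
R_expanded polystyrene = ln(127.8/82.8)/(2π×0.0346×1) = 1.997 K/W
R_extruded polystyrene = ln(197.8/127.8)/(2π×0.0341×1) = 2.039 K/W
R_total = 4.035 K/W
Q = ΔT/R_total = 104/4.035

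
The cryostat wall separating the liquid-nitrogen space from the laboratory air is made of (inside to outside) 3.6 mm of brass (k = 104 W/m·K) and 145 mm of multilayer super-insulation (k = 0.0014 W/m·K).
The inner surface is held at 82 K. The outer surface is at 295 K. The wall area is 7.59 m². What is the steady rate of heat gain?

Treating each layer as a thermal resistance in series:
R_brass = L/(kA) = 0.0036/(104×7.59) = 4.561×10^-6 K/W
R_multilayer super-insulation = L/(kA) = 0.145/(0.0014×7.59) = 13.65 K/W
R_total = 13.65 K/W
Q = ΔT / R_total = 213 / 13.65

Q ≈ 15.6 W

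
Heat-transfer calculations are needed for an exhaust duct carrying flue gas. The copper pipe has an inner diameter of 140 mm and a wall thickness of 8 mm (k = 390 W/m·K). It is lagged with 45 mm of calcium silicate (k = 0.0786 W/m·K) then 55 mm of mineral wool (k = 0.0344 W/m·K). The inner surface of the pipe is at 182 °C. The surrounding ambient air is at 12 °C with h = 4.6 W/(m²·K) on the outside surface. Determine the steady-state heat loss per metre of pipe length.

Cylindrical conduction, so R = ln(r₂/r₁)/(2πkL) per layer, in series:
R_copper pipe wall = ln(78/70)/(2π×390×1) = 4.416×10^-5 K/W
R_calcium silicate = ln(123/78)/(2π×0.0786×1) = 0.9223 K/W
R_mineral wool = ln(178/123)/(2π×0.0344×1) = 1.71 K/W
R_outer film = 1/(h_o·2πr_oL) = 1/(4.6×2π×0.178×1) = 0.1944 K/W
R_total = 2.827 K/W
Q = ΔT/R_total = 170/2.827

q′ ≈ 60.1 W/m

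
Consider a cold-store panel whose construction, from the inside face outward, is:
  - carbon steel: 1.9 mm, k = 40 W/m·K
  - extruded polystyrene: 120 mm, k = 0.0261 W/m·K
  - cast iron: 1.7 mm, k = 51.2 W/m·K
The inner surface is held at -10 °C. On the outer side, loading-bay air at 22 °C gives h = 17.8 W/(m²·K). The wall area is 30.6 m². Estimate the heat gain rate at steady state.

Q ≈ 210 W

Using the resistance-network approach (series):
R_carbon steel = L/(kA) = 0.0019/(40×30.6) = 1.552×10^-6 K/W
R_extruded polystyrene = L/(kA) = 0.12/(0.0261×30.6) = 0.1503 K/W
R_cast iron = L/(kA) = 0.0017/(51.2×30.6) = 1.085×10^-6 K/W
R_outer film = 1/(h_o·A) = 1/(17.8×30.6) = 0.001836 K/W
R_total = 0.1521 K/W
Q = ΔT / R_total = 32 / 0.1521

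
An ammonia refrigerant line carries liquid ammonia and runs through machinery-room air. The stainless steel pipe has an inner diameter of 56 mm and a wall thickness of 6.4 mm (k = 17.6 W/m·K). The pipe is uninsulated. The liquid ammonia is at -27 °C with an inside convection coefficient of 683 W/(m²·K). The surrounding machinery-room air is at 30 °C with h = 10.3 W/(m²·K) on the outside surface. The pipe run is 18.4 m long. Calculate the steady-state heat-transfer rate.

Cylindrical conduction, so R = ln(r₂/r₁)/(2πkL) per layer, in series:
R_inner film = 1/(h_i·2πr₁L) = 1/(683×2π×0.028×18.4) = 4.523×10^-4 K/W
R_stainless steel pipe wall = ln(34.4/28)/(2π×17.6×18.4) = 1.012×10^-4 K/W
R_outer film = 1/(h_o·2πr_oL) = 1/(10.3×2π×0.0344×18.4) = 0.02441 K/W
R_total = 0.02497 K/W
Q = ΔT/R_total = 57/0.02497

Q ≈ 2280 W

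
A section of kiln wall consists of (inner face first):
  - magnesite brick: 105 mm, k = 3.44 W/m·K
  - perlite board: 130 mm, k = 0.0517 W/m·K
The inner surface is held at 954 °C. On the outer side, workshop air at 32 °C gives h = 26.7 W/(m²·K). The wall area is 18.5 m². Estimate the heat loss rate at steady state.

Q ≈ 6600 W

Model the wall as resistances in series:
R_magnesite brick = L/(kA) = 0.105/(3.44×18.5) = 0.00165 K/W
R_perlite board = L/(kA) = 0.13/(0.0517×18.5) = 0.1359 K/W
R_outer film = 1/(h_o·A) = 1/(26.7×18.5) = 0.002024 K/W
R_total = 0.1396 K/W
Q = ΔT / R_total = 922 / 0.1396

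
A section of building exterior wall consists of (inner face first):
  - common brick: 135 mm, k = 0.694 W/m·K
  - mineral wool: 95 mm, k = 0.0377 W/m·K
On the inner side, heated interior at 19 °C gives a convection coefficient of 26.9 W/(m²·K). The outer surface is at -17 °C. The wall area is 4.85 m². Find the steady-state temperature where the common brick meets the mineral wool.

T ≈ 16 °C

Series thermal resistances:
R_inner film = 1/(h_i·A) = 1/(26.9×4.85) = 0.007665 K/W
R_common brick = L/(kA) = 0.135/(0.694×4.85) = 0.04011 K/W
R_mineral wool = L/(kA) = 0.095/(0.0377×4.85) = 0.5196 K/W
R_total = 0.5673 K/W;  Q = ΔT/R_total = 36/0.5673 = 63.45 W
T_interface = T_inner − Q·ΣR(inner→interface) = 19 − 63.5×0.04777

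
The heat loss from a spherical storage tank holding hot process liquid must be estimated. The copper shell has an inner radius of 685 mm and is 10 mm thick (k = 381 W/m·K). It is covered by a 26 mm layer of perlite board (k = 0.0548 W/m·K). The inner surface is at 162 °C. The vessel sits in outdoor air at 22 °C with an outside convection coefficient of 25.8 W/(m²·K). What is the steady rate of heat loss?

Q ≈ 1720 W

For a spherical shell R = (1/r₁ − 1/r₂)/(4πk); film R = 1/(h·4πr²). In series:
R_copper shell = (1/0.685 − 1/0.695)/(4π×381) = 4.387×10^-6 K/W
R_perlite board = (1/0.695 − 1/0.721)/(4π×0.0548) = 0.07535 K/W
R_outer film = 1/(h·4πr_o²) = 1/(25.8×4π×0.721²) = 0.005933 K/W
R_total = 0.08128 K/W
Q = ΔT/R_total = 140/0.08128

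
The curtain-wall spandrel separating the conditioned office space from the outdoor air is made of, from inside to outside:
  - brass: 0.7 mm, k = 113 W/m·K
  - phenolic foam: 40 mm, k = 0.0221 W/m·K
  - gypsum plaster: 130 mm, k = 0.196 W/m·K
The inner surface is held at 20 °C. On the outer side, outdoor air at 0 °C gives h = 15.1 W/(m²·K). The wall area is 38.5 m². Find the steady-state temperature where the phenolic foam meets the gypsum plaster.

T ≈ 5.75 °C

Series thermal resistances:
R_brass = L/(kA) = 0.0007/(113×38.5) = 1.609×10^-7 K/W
R_phenolic foam = L/(kA) = 0.04/(0.0221×38.5) = 0.04701 K/W
R_gypsum plaster = L/(kA) = 0.13/(0.196×38.5) = 0.01723 K/W
R_outer film = 1/(h_o·A) = 1/(15.1×38.5) = 0.00172 K/W
R_total = 0.06596 K/W;  Q = ΔT/R_total = 20/0.06596 = 303.2 W
T_interface = T_inner − Q·ΣR(inner→interface) = 20 − 303×0.04701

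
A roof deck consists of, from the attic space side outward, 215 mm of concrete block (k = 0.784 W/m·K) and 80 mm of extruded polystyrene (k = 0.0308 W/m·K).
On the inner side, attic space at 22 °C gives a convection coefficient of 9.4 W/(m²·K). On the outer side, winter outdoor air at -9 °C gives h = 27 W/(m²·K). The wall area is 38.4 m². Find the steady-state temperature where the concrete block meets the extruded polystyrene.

Thermal resistances in series:
R_inner film = 1/(h_i·A) = 1/(9.4×38.4) = 0.00277 K/W
R_concrete block = L/(kA) = 0.215/(0.784×38.4) = 0.007142 K/W
R_extruded polystyrene = L/(kA) = 0.08/(0.0308×38.4) = 0.06764 K/W
R_outer film = 1/(h_o·A) = 1/(27×38.4) = 9.645×10^-4 K/W
R_total = 0.07852 K/W;  Q = ΔT/R_total = 31/0.07852 = 394.8 W
T_interface = T_inner − Q·ΣR(inner→interface) = 22 − 395×0.009912

T ≈ 18.1 °C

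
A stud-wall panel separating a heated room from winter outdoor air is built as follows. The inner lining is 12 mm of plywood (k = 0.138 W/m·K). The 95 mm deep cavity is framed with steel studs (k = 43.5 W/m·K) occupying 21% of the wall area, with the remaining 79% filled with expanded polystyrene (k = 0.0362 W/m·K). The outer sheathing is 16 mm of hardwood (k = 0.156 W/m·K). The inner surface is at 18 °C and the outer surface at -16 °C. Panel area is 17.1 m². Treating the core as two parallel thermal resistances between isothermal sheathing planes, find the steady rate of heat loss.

Q ≈ 2910 W

Sheathing layers in series; stud and cavity paths in parallel between them.
R_inner = 0.012/(0.138×17.1) = 0.005085 K/W
R_stud  = 0.095/(43.5×0.21×17.1) = 6.082×10^-4 K/W
R_cav   = 0.095/(0.0362×0.79×17.1) = 0.1943 K/W
1/R_core = 1/R_stud + 1/R_cav → R_core = 6.063×10^-4 K/W
R_outer = 0.016/(0.156×17.1) = 0.005998 K/W
R_total = 0.01169 K/W
Q = ΔT/R_total = 34/0.01169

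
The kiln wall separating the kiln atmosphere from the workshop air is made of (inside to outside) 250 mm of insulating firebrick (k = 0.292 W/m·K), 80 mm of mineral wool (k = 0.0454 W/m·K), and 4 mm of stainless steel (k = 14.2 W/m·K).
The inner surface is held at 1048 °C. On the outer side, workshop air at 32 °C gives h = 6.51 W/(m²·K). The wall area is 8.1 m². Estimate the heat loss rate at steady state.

Thermal resistances in series:
R_insulating firebrick = L/(kA) = 0.25/(0.292×8.1) = 0.1057 K/W
R_mineral wool = L/(kA) = 0.08/(0.0454×8.1) = 0.2175 K/W
R_stainless steel = L/(kA) = 0.004/(14.2×8.1) = 3.478×10^-5 K/W
R_outer film = 1/(h_o·A) = 1/(6.51×8.1) = 0.01896 K/W
R_total = 0.3422 K/W
Q = ΔT / R_total = 1016 / 0.3422

Q ≈ 2970 W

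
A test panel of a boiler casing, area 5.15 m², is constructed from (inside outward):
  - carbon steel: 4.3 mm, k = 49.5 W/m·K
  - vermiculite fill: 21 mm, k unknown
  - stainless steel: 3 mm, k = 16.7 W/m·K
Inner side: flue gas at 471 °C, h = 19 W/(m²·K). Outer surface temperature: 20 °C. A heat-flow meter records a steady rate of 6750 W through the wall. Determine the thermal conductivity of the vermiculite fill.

k ≈ 0.0721 W/(m·K)

Model the wall as resistances in series:
R_inner film = 1/(h_i·A) = 1/(19×5.15) = 0.01022 K/W
R_carbon steel = L/(kA) = 0.0043/(49.5×5.15) = 1.687×10^-5 K/W
R_stainless steel = L/(kA) = 0.003/(16.7×5.15) = 3.488×10^-5 K/W
Sum of known resistances R_other = 0.01027 K/W
Total R = ΔT/Q = 451/6750 = 0.06681 K/W
R_vermiculite fill = R_total − R_other = 0.05654 K/W
k = L/(R·A) = 0.021/(0.05654×5.15)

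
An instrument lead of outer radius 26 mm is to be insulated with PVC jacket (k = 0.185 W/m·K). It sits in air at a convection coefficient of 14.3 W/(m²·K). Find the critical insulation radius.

r_cr ≈ 12.9 mm

For a cylinder r_cr = k/h = 0.185/14.3
r_cr = 12.9 mm; since the bare radius (26 mm) is above r_cr, any added insulation will reduce heat loss.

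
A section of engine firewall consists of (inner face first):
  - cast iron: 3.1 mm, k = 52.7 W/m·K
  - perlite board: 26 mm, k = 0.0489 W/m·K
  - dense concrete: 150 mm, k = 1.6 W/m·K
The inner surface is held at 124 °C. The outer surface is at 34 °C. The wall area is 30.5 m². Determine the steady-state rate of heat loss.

Q ≈ 4390 W

Model the wall as resistances in series:
R_cast iron = L/(kA) = 0.0031/(52.7×30.5) = 1.929×10^-6 K/W
R_perlite board = L/(kA) = 0.026/(0.0489×30.5) = 0.01743 K/W
R_dense concrete = L/(kA) = 0.15/(1.6×30.5) = 0.003074 K/W
R_total = 0.02051 K/W
Q = ΔT / R_total = 90 / 0.02051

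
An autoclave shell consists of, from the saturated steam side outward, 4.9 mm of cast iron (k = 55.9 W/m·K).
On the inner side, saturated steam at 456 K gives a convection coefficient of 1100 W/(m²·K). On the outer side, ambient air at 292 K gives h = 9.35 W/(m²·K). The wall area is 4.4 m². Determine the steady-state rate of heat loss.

Treating each layer as a thermal resistance in series:
R_inner film = 1/(h_i·A) = 1/(1100×4.4) = 2.066×10^-4 K/W
R_cast iron = L/(kA) = 0.0049/(55.9×4.4) = 1.992×10^-5 K/W
R_outer film = 1/(h_o·A) = 1/(9.35×4.4) = 0.02431 K/W
R_total = 0.02453 K/W
Q = ΔT / R_total = 164 / 0.02453

Q ≈ 6680 W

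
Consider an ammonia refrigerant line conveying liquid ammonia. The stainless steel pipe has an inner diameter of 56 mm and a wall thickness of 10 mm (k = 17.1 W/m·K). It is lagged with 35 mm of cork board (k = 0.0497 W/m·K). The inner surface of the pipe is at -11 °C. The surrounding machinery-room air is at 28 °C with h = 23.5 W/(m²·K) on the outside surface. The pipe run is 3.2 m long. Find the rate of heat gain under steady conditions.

Q ≈ 57.1 W

For a radial system each layer contributes R = ln(r_out/r_in)/(2πkL); films add R = 1/(hA).
R_stainless steel pipe wall = ln(38/28)/(2π×17.1×3.2) = 8.882×10^-4 K/W
R_cork board = ln(73/38)/(2π×0.0497×3.2) = 0.6533 K/W
R_outer film = 1/(h_o·2πr_oL) = 1/(23.5×2π×0.073×3.2) = 0.02899 K/W
R_total = 0.6832 K/W
Q = ΔT/R_total = 39/0.6832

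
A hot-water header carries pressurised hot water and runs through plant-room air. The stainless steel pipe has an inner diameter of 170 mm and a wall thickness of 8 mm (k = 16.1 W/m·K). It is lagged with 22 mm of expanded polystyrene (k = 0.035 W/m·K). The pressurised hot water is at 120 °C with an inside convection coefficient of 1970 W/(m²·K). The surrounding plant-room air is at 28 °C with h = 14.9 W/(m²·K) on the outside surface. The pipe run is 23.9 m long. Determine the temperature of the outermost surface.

T ≈ 36.1 °C

Treating each annulus and film as a series resistance:
R_inner film = 1/(h_i·2πr₁L) = 1/(1970×2π×0.085×23.9) = 3.977×10^-5 K/W
R_stainless steel pipe wall = ln(93/85)/(2π×16.1×23.9) = 3.72×10^-5 K/W
R_expanded polystyrene = ln(115/93)/(2π×0.035×23.9) = 0.0404 K/W
R_outer film = 1/(h_o·2πr_oL) = 1/(14.9×2π×0.115×23.9) = 0.003886 K/W
R_total = 0.04436 K/W
Q = ΔT/R_total = 92/0.04436
Q = 2070 W
T_interface = T_inner − Q·ΣR(inner→interface) = 120 − 2070×0.04048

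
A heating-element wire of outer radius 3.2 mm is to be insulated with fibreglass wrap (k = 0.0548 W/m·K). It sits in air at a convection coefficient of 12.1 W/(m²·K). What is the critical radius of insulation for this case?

For a cylinder r_cr = k/h = 0.0548/12.1
r_cr = 4.53 mm; since the bare radius (3.2 mm) is below r_cr, adding a thin layer of insulation will *increase* heat loss.

r_cr ≈ 4.53 mm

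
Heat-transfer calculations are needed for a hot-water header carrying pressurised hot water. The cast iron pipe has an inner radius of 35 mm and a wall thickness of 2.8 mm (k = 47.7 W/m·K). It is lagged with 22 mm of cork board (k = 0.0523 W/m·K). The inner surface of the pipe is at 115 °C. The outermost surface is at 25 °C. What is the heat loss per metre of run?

q′ ≈ 64.5 W/m

Radial resistances (cylindrical: R_cond = ln(r_o/r_i)/(2πkL), R_conv = 1/(h·2πrL)):
R_cast iron pipe wall = ln(37.8/35)/(2π×47.7×1) = 2.568×10^-4 K/W
R_cork board = ln(59.8/37.8)/(2π×0.0523×1) = 1.396 K/W
R_total = 1.396 K/W
Q = ΔT/R_total = 90/1.396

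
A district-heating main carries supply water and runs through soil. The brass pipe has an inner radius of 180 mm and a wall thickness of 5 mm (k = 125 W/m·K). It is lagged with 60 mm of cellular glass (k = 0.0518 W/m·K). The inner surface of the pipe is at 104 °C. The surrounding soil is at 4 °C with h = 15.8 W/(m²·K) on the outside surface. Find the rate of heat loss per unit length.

q′ ≈ 111 W/m

Radial resistances (cylindrical: R_cond = ln(r_o/r_i)/(2πkL), R_conv = 1/(h·2πrL)):
R_brass pipe wall = ln(185/180)/(2π×125×1) = 3.489×10^-5 K/W
R_cellular glass = ln(245/185)/(2π×0.0518×1) = 0.8631 K/W
R_outer film = 1/(h_o·2πr_oL) = 1/(15.8×2π×0.245×1) = 0.04111 K/W
R_total = 0.9042 K/W
Q = ΔT/R_total = 100/0.9042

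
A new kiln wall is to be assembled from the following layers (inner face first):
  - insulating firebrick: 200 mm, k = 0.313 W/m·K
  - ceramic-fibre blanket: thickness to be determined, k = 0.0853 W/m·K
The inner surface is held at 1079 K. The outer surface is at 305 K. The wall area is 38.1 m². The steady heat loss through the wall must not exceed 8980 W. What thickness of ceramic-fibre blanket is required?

Treating each layer as a thermal resistance in series:
R_insulating firebrick = L/(kA) = 0.2/(0.313×38.1) = 0.01677 K/W
Sum of the known resistances R_other = 0.01677 K/W
Required total resistance R_tot = ΔT/Q_allow = 774/8980 = 0.08619 K/W
R_ceramic-fibre blanket = R_tot − R_other = 0.06942 K/W
L = R·k·A = 0.06942×0.0853×38.1

L ≈ 226 mm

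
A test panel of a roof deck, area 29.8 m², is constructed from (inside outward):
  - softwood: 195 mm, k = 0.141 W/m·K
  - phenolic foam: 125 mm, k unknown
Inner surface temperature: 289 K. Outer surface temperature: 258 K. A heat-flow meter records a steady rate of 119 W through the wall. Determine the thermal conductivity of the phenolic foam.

k ≈ 0.0196 W/(m·K)

Series thermal resistances:
R_softwood = L/(kA) = 0.195/(0.141×29.8) = 0.04641 K/W
Sum of known resistances R_other = 0.04641 K/W
Total R = ΔT/Q = 31/119 = 0.2605 K/W
R_phenolic foam = R_total − R_other = 0.2141 K/W
k = L/(R·A) = 0.125/(0.2141×29.8)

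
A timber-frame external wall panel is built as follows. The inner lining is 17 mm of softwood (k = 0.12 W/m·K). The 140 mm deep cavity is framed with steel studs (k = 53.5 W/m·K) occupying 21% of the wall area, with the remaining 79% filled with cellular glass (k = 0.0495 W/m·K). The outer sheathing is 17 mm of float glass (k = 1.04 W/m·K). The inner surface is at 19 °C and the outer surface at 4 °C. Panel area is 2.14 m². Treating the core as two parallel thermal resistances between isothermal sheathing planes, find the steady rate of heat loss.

Q ≈ 188 W

Sheathing layers in series; stud and cavity paths in parallel between them.
R_inner = 0.017/(0.12×2.14) = 0.0662 K/W
R_stud  = 0.14/(53.5×0.21×2.14) = 0.005823 K/W
R_cav   = 0.14/(0.0495×0.79×2.14) = 1.673 K/W
1/R_core = 1/R_stud + 1/R_cav → R_core = 0.005803 K/W
R_outer = 0.017/(1.04×2.14) = 0.007638 K/W
R_total = 0.07964 K/W
Q = ΔT/R_total = 15/0.07964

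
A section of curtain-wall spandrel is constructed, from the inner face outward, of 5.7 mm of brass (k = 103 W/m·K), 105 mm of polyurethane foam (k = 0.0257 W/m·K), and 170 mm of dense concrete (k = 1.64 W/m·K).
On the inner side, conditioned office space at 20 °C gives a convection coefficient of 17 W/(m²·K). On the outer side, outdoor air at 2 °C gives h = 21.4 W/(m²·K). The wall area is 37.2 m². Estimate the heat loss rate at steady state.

Treating each layer as a thermal resistance in series:
R_inner film = 1/(h_i·A) = 1/(17×37.2) = 0.001581 K/W
R_brass = L/(kA) = 0.0057/(103×37.2) = 1.488×10^-6 K/W
R_polyurethane foam = L/(kA) = 0.105/(0.0257×37.2) = 0.1098 K/W
R_dense concrete = L/(kA) = 0.17/(1.64×37.2) = 0.002787 K/W
R_outer film = 1/(h_o·A) = 1/(21.4×37.2) = 0.001256 K/W
R_total = 0.1155 K/W
Q = ΔT / R_total = 18 / 0.1155

Q ≈ 156 W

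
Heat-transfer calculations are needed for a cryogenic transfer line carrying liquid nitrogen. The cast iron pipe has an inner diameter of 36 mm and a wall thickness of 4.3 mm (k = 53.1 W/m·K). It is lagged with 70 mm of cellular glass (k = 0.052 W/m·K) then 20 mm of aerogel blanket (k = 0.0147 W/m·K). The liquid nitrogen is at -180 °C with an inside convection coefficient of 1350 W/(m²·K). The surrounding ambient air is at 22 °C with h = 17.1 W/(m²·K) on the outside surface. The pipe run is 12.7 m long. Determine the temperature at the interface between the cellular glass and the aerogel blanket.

Treating each annulus and film as a series resistance:
R_inner film = 1/(h_i·2πr₁L) = 1/(1350×2π×0.018×12.7) = 5.157×10^-4 K/W
R_cast iron pipe wall = ln(22.3/18)/(2π×53.1×12.7) = 5.056×10^-5 K/W
R_cellular glass = ln(92.3/22.3)/(2π×0.052×12.7) = 0.3423 K/W
R_aerogel blanket = ln(112.3/92.3)/(2π×0.0147×12.7) = 0.1672 K/W
R_outer film = 1/(h_o·2πr_oL) = 1/(17.1×2π×0.1123×12.7) = 0.006526 K/W
R_total = 0.5166 K/W
Q = ΔT/R_total = 202/0.5166
Q = 391 W
T_interface = T_inner + Q·ΣR(inner→interface) = -180 + 391×0.3429

T ≈ -45.9 °C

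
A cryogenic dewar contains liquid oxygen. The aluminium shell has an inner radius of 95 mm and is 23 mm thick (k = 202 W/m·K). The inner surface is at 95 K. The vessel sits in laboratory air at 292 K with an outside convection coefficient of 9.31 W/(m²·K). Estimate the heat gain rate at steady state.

Q ≈ 320 W

Radial (spherical) resistances in series:
R_aluminium shell = (1/0.095 − 1/0.118)/(4π×202) = 8.083×10^-4 K/W
R_outer film = 1/(h·4πr_o²) = 1/(9.31×4π×0.118²) = 0.6139 K/W
R_total = 0.6147 K/W
Q = ΔT/R_total = 197/0.6147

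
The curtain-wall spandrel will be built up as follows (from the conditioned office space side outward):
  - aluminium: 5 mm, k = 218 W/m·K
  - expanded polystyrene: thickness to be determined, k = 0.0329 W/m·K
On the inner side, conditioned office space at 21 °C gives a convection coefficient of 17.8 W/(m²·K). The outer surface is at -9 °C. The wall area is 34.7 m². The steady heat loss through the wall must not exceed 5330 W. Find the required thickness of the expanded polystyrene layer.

L ≈ 4.58 mm

Thermal resistances in series:
R_inner film = 1/(h_i·A) = 1/(17.8×34.7) = 0.001619 K/W
R_aluminium = L/(kA) = 0.005/(218×34.7) = 6.61×10^-7 K/W
Sum of the known resistances R_other = 0.00162 K/W
Required total resistance R_tot = ΔT/Q_allow = 30/5330 = 0.005629 K/W
R_expanded polystyrene = R_tot − R_other = 0.004009 K/W
L = R·k·A = 0.004009×0.0329×34.7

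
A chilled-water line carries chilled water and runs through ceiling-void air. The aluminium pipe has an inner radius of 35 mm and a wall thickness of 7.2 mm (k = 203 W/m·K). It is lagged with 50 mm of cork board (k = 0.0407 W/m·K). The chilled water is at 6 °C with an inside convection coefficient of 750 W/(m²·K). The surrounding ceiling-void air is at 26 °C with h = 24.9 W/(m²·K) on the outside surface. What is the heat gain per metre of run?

q′ ≈ 6.39 W/m

Radial resistances (cylindrical: R_cond = ln(r_o/r_i)/(2πkL), R_conv = 1/(h·2πrL)):
R_inner film = 1/(h_i·2πr₁L) = 1/(750×2π×0.035×1) = 0.006063 K/W
R_aluminium pipe wall = ln(42.2/35)/(2π×203×1) = 1.467×10^-4 K/W
R_cork board = ln(92.2/42.2)/(2π×0.0407×1) = 3.056 K/W
R_outer film = 1/(h_o·2πr_oL) = 1/(24.9×2π×0.0922×1) = 0.06932 K/W
R_total = 3.132 K/W
Q = ΔT/R_total = 20/3.132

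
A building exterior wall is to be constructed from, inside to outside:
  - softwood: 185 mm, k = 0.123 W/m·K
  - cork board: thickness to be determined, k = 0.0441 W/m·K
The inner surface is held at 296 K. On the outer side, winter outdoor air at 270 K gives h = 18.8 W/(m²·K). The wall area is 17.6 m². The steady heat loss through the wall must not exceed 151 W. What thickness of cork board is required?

Series thermal resistances:
R_softwood = L/(kA) = 0.185/(0.123×17.6) = 0.08546 K/W
R_outer film = 1/(h_o·A) = 1/(18.8×17.6) = 0.003022 K/W
Sum of the known resistances R_other = 0.08848 K/W
Required total resistance R_tot = ΔT/Q_allow = 26/151 = 0.1722 K/W
R_cork board = R_tot − R_other = 0.0837 K/W
L = R·k·A = 0.0837×0.0441×17.6

L ≈ 65 mm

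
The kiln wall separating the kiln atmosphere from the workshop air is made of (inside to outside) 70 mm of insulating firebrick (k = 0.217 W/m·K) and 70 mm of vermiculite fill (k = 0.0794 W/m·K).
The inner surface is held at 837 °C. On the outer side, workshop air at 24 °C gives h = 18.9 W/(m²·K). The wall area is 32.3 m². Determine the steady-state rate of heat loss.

Q ≈ 20900 W

Treating each layer as a thermal resistance in series:
R_insulating firebrick = L/(kA) = 0.07/(0.217×32.3) = 0.009987 K/W
R_vermiculite fill = L/(kA) = 0.07/(0.0794×32.3) = 0.02729 K/W
R_outer film = 1/(h_o·A) = 1/(18.9×32.3) = 0.001638 K/W
R_total = 0.03892 K/W
Q = ΔT / R_total = 813 / 0.03892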